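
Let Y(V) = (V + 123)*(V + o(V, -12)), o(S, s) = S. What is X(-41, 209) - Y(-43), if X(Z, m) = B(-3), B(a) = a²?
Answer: 6889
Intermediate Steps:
Y(V) = 2*V*(123 + V) (Y(V) = (V + 123)*(V + V) = (123 + V)*(2*V) = 2*V*(123 + V))
X(Z, m) = 9 (X(Z, m) = (-3)² = 9)
X(-41, 209) - Y(-43) = 9 - 2*(-43)*(123 - 43) = 9 - 2*(-43)*80 = 9 - 1*(-6880) = 9 + 6880 = 6889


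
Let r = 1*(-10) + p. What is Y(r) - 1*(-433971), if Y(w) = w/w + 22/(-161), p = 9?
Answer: 69869470/161 ≈ 4.3397e+5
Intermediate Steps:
r = -1 (r = 1*(-10) + 9 = -10 + 9 = -1)
Y(w) = 139/161 (Y(w) = 1 + 22*(-1/161) = 1 - 22/161 = 139/161)
Y(r) - 1*(-433971) = 139/161 - 1*(-433971) = 139/161 + 433971 = 69869470/161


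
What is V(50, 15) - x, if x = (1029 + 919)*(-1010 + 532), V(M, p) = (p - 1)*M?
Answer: 931844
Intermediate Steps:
V(M, p) = M*(-1 + p) (V(M, p) = (-1 + p)*M = M*(-1 + p))
x = -931144 (x = 1948*(-478) = -931144)
V(50, 15) - x = 50*(-1 + 15) - 1*(-931144) = 50*14 + 931144 = 700 + 931144 = 931844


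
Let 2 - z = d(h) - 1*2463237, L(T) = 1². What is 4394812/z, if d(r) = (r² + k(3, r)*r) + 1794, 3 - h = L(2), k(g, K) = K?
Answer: 4394812/2461437 ≈ 1.7855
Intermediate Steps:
L(T) = 1
h = 2 (h = 3 - 1*1 = 3 - 1 = 2)
d(r) = 1794 + 2*r² (d(r) = (r² + r*r) + 1794 = (r² + r²) + 1794 = 2*r² + 1794 = 1794 + 2*r²)
z = 2461437 (z = 2 - ((1794 + 2*2²) - 1*2463237) = 2 - ((1794 + 2*4) - 2463237) = 2 - ((1794 + 8) - 2463237) = 2 - (1802 - 2463237) = 2 - 1*(-2461435) = 2 + 2461435 = 2461437)
4394812/z = 4394812/2461437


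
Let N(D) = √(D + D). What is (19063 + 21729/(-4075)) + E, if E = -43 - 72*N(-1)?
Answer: 77484771/4075 - 72*I*√2 ≈ 19015.0 - 101.82*I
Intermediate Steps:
N(D) = √2*√D (N(D) = √(2*D) = √2*√D)
E = -43 - 72*I*√2 (E = -43 - 72*√2*√(-1) = -43 - 72*√2*I = -43 - 72*I*√2 ≈ -43.0 - 101.82*I)
(19063 + 21729/(-4075)) + E = (19063 + 21729/(-4075)) + (-43 - 72*I*√2) = (19063 + 21729*(-1/4075)) + (-43 - 72*I*√2) = (19063 - 21729/4075) + (-43 - 72*I*√2) = 77659996/4075 + (-43 - 72*I*√2) = 77484771/4075 - 72*I*√2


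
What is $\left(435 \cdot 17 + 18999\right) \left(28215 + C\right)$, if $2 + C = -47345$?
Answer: $-504970008$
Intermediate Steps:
$C = -47347$ ($C = -2 - 47345 = -47347$)
$\left(435 \cdot 17 + 18999\right) \left(28215 + C\right) = \left(435 \cdot 17 + 18999\right) \left(28215 - 47347\right) = \left(7395 + 18999\right) \left(-19132\right) = 26394 \left(-19132\right) = -504970008$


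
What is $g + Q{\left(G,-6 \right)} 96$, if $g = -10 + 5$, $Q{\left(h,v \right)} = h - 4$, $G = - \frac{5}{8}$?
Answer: $-449$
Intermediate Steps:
$G = - \frac{5}{8}$ ($G = \left(-5\right) \frac{1}{8} = - \frac{5}{8} \approx -0.625$)
$Q{\left(h,v \right)} = -4 + h$
$g = -5$
$g + Q{\left(G,-6 \right)} 96 = -5 + \left(-4 - \frac{5}{8}\right) 96 = -5 - 444 = -449$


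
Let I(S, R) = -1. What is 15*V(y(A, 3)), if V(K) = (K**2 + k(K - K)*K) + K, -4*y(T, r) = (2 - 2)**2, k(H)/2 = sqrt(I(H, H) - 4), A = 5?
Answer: 0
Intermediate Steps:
k(H) = 2*I*sqrt(5) (k(H) = 2*sqrt(-1 - 4) = 2*sqrt(-5) = 2*(I*sqrt(5)) = 2*I*sqrt(5))
y(T, r) = 0 (y(T, r) = -(2 - 2)**2/4 = -1/4*0**2 = -1/4*0 = 0)
V(K) = K + K**2 + 2*I*K*sqrt(5) (V(K) = (K**2 + (2*I*sqrt(5))*K) + K = (K**2 + 2*I*K*sqrt(5)) + K = K + K**2 + 2*I*K*sqrt(5))
15*V(y(A, 3)) = 15*(0*(1 + 0 + 2*I*sqrt(5))) = 15*(0*(1 + 2*I*sqrt(5))) = 15*0 = 0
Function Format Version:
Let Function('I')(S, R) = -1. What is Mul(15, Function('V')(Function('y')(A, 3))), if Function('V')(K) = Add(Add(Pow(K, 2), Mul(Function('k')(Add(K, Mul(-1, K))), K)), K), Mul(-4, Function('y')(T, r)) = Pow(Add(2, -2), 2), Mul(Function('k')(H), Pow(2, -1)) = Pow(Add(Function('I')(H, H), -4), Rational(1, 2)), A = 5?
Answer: 0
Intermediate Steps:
Function('k')(H) = Mul(2, I, Pow(5, Rational(1, 2))) (Function('k')(H) = Mul(2, Pow(Add(-1, -4), Rational(1, 2))) = Mul(2, Pow(-5, Rational(1, 2))) = Mul(2, Mul(I, Pow(5, Rational(1, 2)))) = Mul(2, I, Pow(5, Rational(1, 2))))
Function('y')(T, r) = 0 (Function('y')(T, r) = Mul(Rational(-1, 4), Pow(Add(2, -2), 2)) = Mul(Rational(-1, 4), Pow(0, 2)) = Mul(Rational(-1, 4), 0) = 0)
Function('V')(K) = Add(K, Pow(K, 2), Mul(2, I, K, Pow(5, Rational(1, 2)))) (Function('V')(K) = Add(Add(Pow(K, 2), Mul(Mul(2, I, Pow(5, Rational(1, 2))), K)), K) = Add(Add(Pow(K, 2), Mul(2, I, K, Pow(5, Rational(1, 2)))), K) = Add(K, Pow(K, 2), Mul(2, I, K, Pow(5, Rational(1, 2)))))
Mul(15, Function('V')(Function('y')(A, 3))) = Mul(15, Mul(0, Add(1, 0, Mul(2, I, Pow(5, Rational(1, 2)))))) = Mul(15, Mul(0, Add(1, Mul(2, I, Pow(5, Rational(1, 2)))))) = Mul(15, 0) = 0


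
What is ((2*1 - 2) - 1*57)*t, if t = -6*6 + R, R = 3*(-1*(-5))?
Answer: 1197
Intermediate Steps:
R = 15 (R = 3*5 = 15)
t = -21 (t = -6*6 + 15 = -36 + 15 = -21)
((2*1 - 2) - 1*57)*t = ((2*1 - 2) - 1*57)*(-21) = ((2 - 2) - 57)*(-21) = (0 - 57)*(-21) = -57*(-21) = 1197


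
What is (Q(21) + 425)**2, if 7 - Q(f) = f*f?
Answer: 81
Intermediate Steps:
Q(f) = 7 - f**2 (Q(f) = 7 - f*f = 7 - f**2)
(Q(21) + 425)**2 = ((7 - 1*21**2) + 425)**2 = ((7 - 1*441) + 425)**2 = ((7 - 441) + 425)**2 = (-434 + 425)**2 = (-9)**2 = 81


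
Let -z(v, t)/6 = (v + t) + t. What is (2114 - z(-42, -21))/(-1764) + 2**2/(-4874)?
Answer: -280507/307062 ≈ -0.91352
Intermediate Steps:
z(v, t) = -12*t - 6*v (z(v, t) = -6*((v + t) + t) = -6*((t + v) + t) = -6*(v + 2*t) = -12*t - 6*v)
(2114 - z(-42, -21))/(-1764) + 2**2/(-4874) = (2114 - (-12*(-21) - 6*(-42)))/(-1764) + 2**2/(-4874) = (2114 - (252 + 252))*(-1/1764) + 4*(-1/4874) = (2114 - 1*504)*(-1/1764) - 2/2437 = (2114 - 504)*(-1/1764) - 2/2437 = 1610*(-1/1764) - 2/2437 = -115/126 - 2/2437 = -280507/307062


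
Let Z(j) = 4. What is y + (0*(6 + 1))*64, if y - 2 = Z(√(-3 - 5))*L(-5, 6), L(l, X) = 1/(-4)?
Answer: 1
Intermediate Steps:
L(l, X) = -¼
y = 1 (y = 2 + 4*(-¼) = 2 - 1 = 1)
y + (0*(6 + 1))*64 = 1 + (0*(6 + 1))*64 = 1 + (0*7)*64 = 1 + 0*64 = 1 + 0 = 1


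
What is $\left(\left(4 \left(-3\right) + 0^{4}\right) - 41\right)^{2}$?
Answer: $2809$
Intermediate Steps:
$\left(\left(4 \left(-3\right) + 0^{4}\right) - 41\right)^{2} = \left(\left(-12 + 0\right) - 41\right)^{2} = \left(-12 - 41\right)^{2} = \left(-53\right)^{2} = 2809$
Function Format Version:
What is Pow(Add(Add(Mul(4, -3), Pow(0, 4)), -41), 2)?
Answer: 2809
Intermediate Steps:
Pow(Add(Add(Mul(4, -3), Pow(0, 4)), -41), 2) = Pow(Add(Add(-12, 0), -41), 2) = Pow(Add(-12, -41), 2) = Pow(-53, 2) = 2809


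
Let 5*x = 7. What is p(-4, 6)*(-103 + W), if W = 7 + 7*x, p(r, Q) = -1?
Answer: 431/5 ≈ 86.200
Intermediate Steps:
x = 7/5 (x = (⅕)*7 = 7/5 ≈ 1.4000)
W = 84/5 (W = 7 + 7*(7/5) = 7 + 49/5 = 84/5 ≈ 16.800)
p(-4, 6)*(-103 + W) = -(-103 + 84/5) = -1*(-431/5) = 431/5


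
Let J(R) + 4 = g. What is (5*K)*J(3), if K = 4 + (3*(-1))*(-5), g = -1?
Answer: -475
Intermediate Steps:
J(R) = -5 (J(R) = -4 - 1 = -5)
K = 19 (K = 4 - 3*(-5) = 4 + 15 = 19)
(5*K)*J(3) = (5*19)*(-5) = 95*(-5) = -475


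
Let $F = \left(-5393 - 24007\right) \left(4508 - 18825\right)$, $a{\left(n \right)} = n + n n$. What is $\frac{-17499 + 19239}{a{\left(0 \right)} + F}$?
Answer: $\frac{29}{7015330} \approx 4.1338 \cdot 10^{-6}$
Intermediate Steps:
$a{\left(n \right)} = n + n^{2}$
$F = 420919800$ ($F = \left(-29400\right) \left(-14317\right) = 420919800$)
$\frac{-17499 + 19239}{a{\left(0 \right)} + F} = \frac{-17499 + 19239}{0 \left(1 + 0\right) + 420919800} = \frac{1740}{0 \cdot 1 + 420919800} = \frac{1740}{0 + 420919800} = \frac{1740}{420919800} = 1740 \cdot \frac{1}{420919800} = \frac{29}{7015330}$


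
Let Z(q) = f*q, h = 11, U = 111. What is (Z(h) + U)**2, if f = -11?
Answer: 100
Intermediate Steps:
Z(q) = -11*q
(Z(h) + U)**2 = (-11*11 + 111)**2 = (-121 + 111)**2 = (-10)**2 = 100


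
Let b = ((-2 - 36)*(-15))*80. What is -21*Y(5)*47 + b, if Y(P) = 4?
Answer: 41652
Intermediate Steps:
b = 45600 (b = -38*(-15)*80 = 570*80 = 45600)
-21*Y(5)*47 + b = -21*4*47 + 45600 = -84*47 + 45600 = -3948 + 45600 = 41652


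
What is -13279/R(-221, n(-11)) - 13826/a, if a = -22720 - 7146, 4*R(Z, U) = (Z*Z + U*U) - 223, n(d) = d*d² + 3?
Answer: 838183657/1932972319 ≈ 0.43362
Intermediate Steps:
n(d) = 3 + d³ (n(d) = d³ + 3 = 3 + d³)
R(Z, U) = -223/4 + U²/4 + Z²/4 (R(Z, U) = ((Z*Z + U*U) - 223)/4 = ((Z² + U²) - 223)/4 = ((U² + Z²) - 223)/4 = (-223 + U² + Z²)/4 = -223/4 + U²/4 + Z²/4)
a = -29866
-13279/R(-221, n(-11)) - 13826/a = -13279/(-223/4 + (3 + (-11)³)²/4 + (¼)*(-221)²) - 13826/(-29866) = -13279/(-223/4 + (3 - 1331)²/4 + (¼)*48841) - 13826*(-1/29866) = -13279/(-223/4 + (¼)*(-1328)² + 48841/4) + 6913/14933 = -13279/(-223/4 + (¼)*1763584 + 48841/4) + 6913/14933 = -13279/(-223/4 + 440896 + 48841/4) + 6913/14933 = -13279/906101/2 + 6913/14933 = -13279*2/906101 + 6913/14933 = -3794/129443 + 6913/14933 = 838183657/1932972319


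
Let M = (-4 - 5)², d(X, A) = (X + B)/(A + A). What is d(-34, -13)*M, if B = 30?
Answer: 162/13 ≈ 12.462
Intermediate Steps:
d(X, A) = (30 + X)/(2*A) (d(X, A) = (X + 30)/(A + A) = (30 + X)/((2*A)) = (30 + X)*(1/(2*A)) = (30 + X)/(2*A))
M = 81 (M = (-9)² = 81)
d(-34, -13)*M = ((½)*(30 - 34)/(-13))*81 = ((½)*(-1/13)*(-4))*81 = (2/13)*81 = 162/13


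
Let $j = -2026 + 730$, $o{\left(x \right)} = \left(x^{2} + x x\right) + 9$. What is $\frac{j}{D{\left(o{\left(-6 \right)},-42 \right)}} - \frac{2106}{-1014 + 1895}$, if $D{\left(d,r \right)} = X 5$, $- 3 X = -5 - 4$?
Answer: $- \frac{391122}{4405} \approx -88.79$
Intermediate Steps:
$o{\left(x \right)} = 9 + 2 x^{2}$ ($o{\left(x \right)} = \left(x^{2} + x^{2}\right) + 9 = 2 x^{2} + 9 = 9 + 2 x^{2}$)
$X = 3$ ($X = - \frac{-5 - 4}{3} = \left(- \frac{1}{3}\right) \left(-9\right) = 3$)
$j = -1296$
$D{\left(d,r \right)} = 15$ ($D{\left(d,r \right)} = 3 \cdot 5 = 15$)
$\frac{j}{D{\left(o{\left(-6 \right)},-42 \right)}} - \frac{2106}{-1014 + 1895} = - \frac{1296}{15} - \frac{2106}{-1014 + 1895} = \left(-1296\right) \frac{1}{15} - \frac{2106}{881} = - \frac{432}{5} - \frac{2106}{881} = - \frac{391122}{4405}$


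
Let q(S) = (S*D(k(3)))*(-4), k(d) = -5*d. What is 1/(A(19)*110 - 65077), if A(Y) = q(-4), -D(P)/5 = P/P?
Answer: -1/73877 ≈ -1.3536e-5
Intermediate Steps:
D(P) = -5 (D(P) = -5*P/P = -5*1 = -5)
q(S) = 20*S (q(S) = (S*(-5))*(-4) = -5*S*(-4) = 20*S)
A(Y) = -80 (A(Y) = 20*(-4) = -80)
1/(A(19)*110 - 65077) = 1/(-80*110 - 65077) = 1/(-8800 - 65077) = 1/(-73877) = -1/73877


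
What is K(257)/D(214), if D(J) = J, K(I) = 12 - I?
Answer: -245/214 ≈ -1.1449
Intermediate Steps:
K(257)/D(214) = (12 - 1*257)/214 = (12 - 257)*(1/214) = -245*1/214 = -245/214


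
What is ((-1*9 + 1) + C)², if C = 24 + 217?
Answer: 54289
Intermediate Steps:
C = 241
((-1*9 + 1) + C)² = ((-1*9 + 1) + 241)² = ((-9 + 1) + 241)² = (-8 + 241)² = 233² = 54289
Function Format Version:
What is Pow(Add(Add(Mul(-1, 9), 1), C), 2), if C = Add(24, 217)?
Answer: 54289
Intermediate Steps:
C = 241
Pow(Add(Add(Mul(-1, 9), 1), C), 2) = Pow(Add(Add(Mul(-1, 9), 1), 241), 2) = Pow(Add(Add(-9, 1), 241), 2) = Pow(Add(-8, 241), 2) = Pow(233, 2) = 54289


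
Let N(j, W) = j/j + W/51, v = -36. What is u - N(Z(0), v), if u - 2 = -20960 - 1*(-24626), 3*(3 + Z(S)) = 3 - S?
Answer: 62351/17 ≈ 3667.7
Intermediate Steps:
Z(S) = -2 - S/3 (Z(S) = -3 + (3 - S)/3 = -3 + (1 - S/3) = -2 - S/3)
u = 3668 (u = 2 + (-20960 - 1*(-24626)) = 2 + (-20960 + 24626) = 2 + 3666 = 3668)
N(j, W) = 1 + W/51 (N(j, W) = 1 + W*(1/51) = 1 + W/51)
u - N(Z(0), v) = 3668 - (1 + (1/51)*(-36)) = 3668 - (1 - 12/17) = 3668 - 1*5/17 = 3668 - 5/17 = 62351/17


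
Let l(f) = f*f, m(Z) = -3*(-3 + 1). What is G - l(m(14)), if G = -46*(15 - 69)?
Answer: 2448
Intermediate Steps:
m(Z) = 6 (m(Z) = -3*(-2) = 6)
G = 2484 (G = -46*(-54) = 2484)
l(f) = f²
G - l(m(14)) = 2484 - 1*6² = 2484 - 1*36 = 2484 - 36 = 2448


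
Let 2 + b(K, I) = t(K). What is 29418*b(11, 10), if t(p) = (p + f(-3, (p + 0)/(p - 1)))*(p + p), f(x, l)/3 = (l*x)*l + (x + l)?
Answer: -91916541/25 ≈ -3.6767e+6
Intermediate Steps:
f(x, l) = 3*l + 3*x + 3*x*l² (f(x, l) = 3*((l*x)*l + (x + l)) = 3*(x*l² + (l + x)) = 3*(l + x + x*l²) = 3*l + 3*x + 3*x*l²)
t(p) = 2*p*(-9 + p - 9*p²/(-1 + p)² + 3*p/(-1 + p)) (t(p) = (p + (3*((p + 0)/(p - 1)) + 3*(-3) + 3*(-3)*((p + 0)/(p - 1))²))*(p + p) = (p + (3*(p/(-1 + p)) - 9 + 3*(-3)*(p/(-1 + p))²))*(2*p) = (p + (3*p/(-1 + p) - 9 + 3*(-3)*(p²/(-1 + p)²)))*(2*p) = (p + (3*p/(-1 + p) - 9 - 9*p²/(-1 + p)²))*(2*p) = (p + (-9 - 9*p²/(-1 + p)² + 3*p/(-1 + p)))*(2*p) = (-9 + p - 9*p²/(-1 + p)² + 3*p/(-1 + p))*(2*p) = 2*p*(-9 + p - 9*p²/(-1 + p)² + 3*p/(-1 + p)))
b(K, I) = -2 + 2*K*(-9 + K³ - 17*K² + 16*K)/(1 + K² - 2*K)
29418*b(11, 10) = 29418*(2*(-1 + 11⁴ - 17*11³ - 7*11 + 15*11²)/(1 + 11² - 2*11)) = 29418*(2*(-1 + 14641 - 17*1331 - 77 + 15*121)/(1 + 121 - 22)) = 29418*(2*(-1 + 14641 - 22627 - 77 + 1815)/100) = 29418*(2*(1/100)*(-6249)) = 29418*(-6249/50) = -91916541/25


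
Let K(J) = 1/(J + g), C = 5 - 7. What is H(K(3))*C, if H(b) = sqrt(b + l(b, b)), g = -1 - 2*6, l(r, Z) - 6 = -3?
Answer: -sqrt(290)/5 ≈ -3.4059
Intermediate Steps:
C = -2
l(r, Z) = 3 (l(r, Z) = 6 - 3 = 3)
g = -13 (g = -1 - 12 = -13)
K(J) = 1/(-13 + J) (K(J) = 1/(J - 13) = 1/(-13 + J))
H(b) = sqrt(3 + b) (H(b) = sqrt(b + 3) = sqrt(3 + b))
H(K(3))*C = sqrt(3 + 1/(-13 + 3))*(-2) = sqrt(3 + 1/(-10))*(-2) = sqrt(3 - 1/10)*(-2) = sqrt(29/10)*(-2) = (sqrt(290)/10)*(-2) = -sqrt(290)/5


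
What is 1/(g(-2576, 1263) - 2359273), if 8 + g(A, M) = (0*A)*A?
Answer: -1/2359281 ≈ -4.2386e-7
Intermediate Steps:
g(A, M) = -8 (g(A, M) = -8 + (0*A)*A = -8 + 0*A = -8 + 0 = -8)
1/(g(-2576, 1263) - 2359273) = 1/(-8 - 2359273) = 1/(-2359281) = -1/2359281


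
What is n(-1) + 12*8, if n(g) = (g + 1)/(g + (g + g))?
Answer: 96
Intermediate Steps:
n(g) = (1 + g)/(3*g) (n(g) = (1 + g)/(g + 2*g) = (1 + g)/((3*g)) = (1 + g)*(1/(3*g)) = (1 + g)/(3*g))
n(-1) + 12*8 = (⅓)*(1 - 1)/(-1) + 12*8 = (⅓)*(-1)*0 + 96 = 0 + 96 = 96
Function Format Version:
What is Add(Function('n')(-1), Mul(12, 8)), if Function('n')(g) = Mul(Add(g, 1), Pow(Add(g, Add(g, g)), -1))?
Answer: 96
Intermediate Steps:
Function('n')(g) = Mul(Rational(1, 3), Pow(g, -1), Add(1, g)) (Function('n')(g) = Mul(Add(1, g), Pow(Add(g, Mul(2, g)), -1)) = Mul(Add(1, g), Pow(Mul(3, g), -1)) = Mul(Add(1, g), Mul(Rational(1, 3), Pow(g, -1))) = Mul(Rational(1, 3), Pow(g, -1), Add(1, g)))
Add(Function('n')(-1), Mul(12, 8)) = Add(Mul(Rational(1, 3), Pow(-1, -1), Add(1, -1)), Mul(12, 8)) = Add(Mul(Rational(1, 3), -1, 0), 96) = Add(0, 96) = 96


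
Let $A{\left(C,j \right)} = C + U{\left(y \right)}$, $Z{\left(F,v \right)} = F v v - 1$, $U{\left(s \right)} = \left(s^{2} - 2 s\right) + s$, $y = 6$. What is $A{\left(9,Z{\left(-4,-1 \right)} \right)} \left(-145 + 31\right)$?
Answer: $-4446$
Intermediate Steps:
$U{\left(s \right)} = s^{2} - s$
$Z{\left(F,v \right)} = -1 + F v^{2}$ ($Z{\left(F,v \right)} = F v^{2} - 1 = -1 + F v^{2}$)
$A{\left(C,j \right)} = 30 + C$ ($A{\left(C,j \right)} = C + 6 \left(-1 + 6\right) = C + 6 \cdot 5 = C + 30 = 30 + C$)
$A{\left(9,Z{\left(-4,-1 \right)} \right)} \left(-145 + 31\right) = \left(30 + 9\right) \left(-145 + 31\right) = 39 \left(-114\right) = -4446$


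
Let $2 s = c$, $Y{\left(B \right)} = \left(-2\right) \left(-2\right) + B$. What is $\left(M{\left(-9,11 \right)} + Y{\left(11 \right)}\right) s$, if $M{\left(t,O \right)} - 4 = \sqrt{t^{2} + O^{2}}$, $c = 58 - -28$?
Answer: $817 + 43 \sqrt{202} \approx 1428.1$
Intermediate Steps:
$Y{\left(B \right)} = 4 + B$
$c = 86$ ($c = 58 + 28 = 86$)
$s = 43$ ($s = \frac{1}{2} \cdot 86 = 43$)
$M{\left(t,O \right)} = 4 + \sqrt{O^{2} + t^{2}}$ ($M{\left(t,O \right)} = 4 + \sqrt{t^{2} + O^{2}} = 4 + \sqrt{O^{2} + t^{2}}$)
$\left(M{\left(-9,11 \right)} + Y{\left(11 \right)}\right) s = \left(\left(4 + \sqrt{11^{2} + \left(-9\right)^{2}}\right) + \left(4 + 11\right)\right) 43 = \left(\left(4 + \sqrt{121 + 81}\right) + 15\right) 43 = \left(\left(4 + \sqrt{202}\right) + 15\right) 43 = \left(19 + \sqrt{202}\right) 43 = 817 + 43 \sqrt{202}$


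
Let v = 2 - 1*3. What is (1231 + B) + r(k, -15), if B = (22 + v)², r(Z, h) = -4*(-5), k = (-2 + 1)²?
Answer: 1692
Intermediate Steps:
v = -1 (v = 2 - 3 = -1)
k = 1 (k = (-1)² = 1)
r(Z, h) = 20
B = 441 (B = (22 - 1)² = 21² = 441)
(1231 + B) + r(k, -15) = (1231 + 441) + 20 = 1672 + 20 = 1692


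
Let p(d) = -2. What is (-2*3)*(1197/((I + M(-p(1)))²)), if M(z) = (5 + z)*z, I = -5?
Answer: -266/3 ≈ -88.667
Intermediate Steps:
M(z) = z*(5 + z)
(-2*3)*(1197/((I + M(-p(1)))²)) = (-2*3)*(1197/((-5 + (-1*(-2))*(5 - 1*(-2)))²)) = -7182/((-5 + 2*(5 + 2))²) = -7182/((-5 + 2*7)²) = -7182/((-5 + 14)²) = -7182/(9²) = -7182/81 = -6*133/9 = -266/3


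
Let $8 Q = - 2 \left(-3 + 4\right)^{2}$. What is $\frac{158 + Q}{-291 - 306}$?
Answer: $- \frac{631}{2388} \approx -0.26424$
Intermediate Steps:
$Q = - \frac{1}{4}$ ($Q = \frac{\left(-2\right) \left(-3 + 4\right)^{2}}{8} = \frac{\left(-2\right) 1^{2}}{8} = \frac{\left(-2\right) 1}{8} = \frac{1}{8} \left(-2\right) = - \frac{1}{4} \approx -0.25$)
$\frac{158 + Q}{-291 - 306} = \frac{158 - \frac{1}{4}}{-291 - 306} = \frac{631}{4 \left(-597\right)} = \frac{631}{4} \left(- \frac{1}{597}\right) = - \frac{631}{2388}$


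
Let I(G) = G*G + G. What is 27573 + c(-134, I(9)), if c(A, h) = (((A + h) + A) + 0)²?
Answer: 59257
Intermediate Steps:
I(G) = G + G² (I(G) = G² + G = G + G²)
c(A, h) = (h + 2*A)² (c(A, h) = ((h + 2*A) + 0)² = (h + 2*A)²)
27573 + c(-134, I(9)) = 27573 + (9*(1 + 9) + 2*(-134))² = 27573 + (9*10 - 268)² = 27573 + (90 - 268)² = 27573 + (-178)² = 27573 + 31684 = 59257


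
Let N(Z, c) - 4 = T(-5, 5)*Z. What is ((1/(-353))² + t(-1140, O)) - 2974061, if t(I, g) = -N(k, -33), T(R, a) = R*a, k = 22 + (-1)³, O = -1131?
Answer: -370529845859/124609 ≈ -2.9735e+6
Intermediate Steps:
k = 21 (k = 22 - 1 = 21)
N(Z, c) = 4 - 25*Z (N(Z, c) = 4 + (-5*5)*Z = 4 - 25*Z)
t(I, g) = 521 (t(I, g) = -(4 - 25*21) = -(4 - 525) = -1*(-521) = 521)
((1/(-353))² + t(-1140, O)) - 2974061 = ((1/(-353))² + 521) - 2974061 = ((-1/353)² + 521) - 2974061 = (1/124609 + 521) - 2974061 = 64921290/124609 - 2974061 = -370529845859/124609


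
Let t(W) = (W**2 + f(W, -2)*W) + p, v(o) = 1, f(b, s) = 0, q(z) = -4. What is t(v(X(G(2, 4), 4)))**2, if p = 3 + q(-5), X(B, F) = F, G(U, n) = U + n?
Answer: 0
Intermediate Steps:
p = -1 (p = 3 - 4 = -1)
t(W) = -1 + W**2 (t(W) = (W**2 + 0*W) - 1 = (W**2 + 0) - 1 = W**2 - 1 = -1 + W**2)
t(v(X(G(2, 4), 4)))**2 = (-1 + 1**2)**2 = (-1 + 1)**2 = 0**2 = 0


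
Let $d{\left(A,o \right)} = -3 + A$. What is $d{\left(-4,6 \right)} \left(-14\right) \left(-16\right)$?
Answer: $-1568$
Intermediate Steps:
$d{\left(-4,6 \right)} \left(-14\right) \left(-16\right) = \left(-3 - 4\right) \left(-14\right) \left(-16\right) = \left(-7\right) \left(-14\right) \left(-16\right) = 98 \left(-16\right) = -1568$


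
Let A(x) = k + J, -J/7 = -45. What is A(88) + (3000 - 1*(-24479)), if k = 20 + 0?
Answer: 27814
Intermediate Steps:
J = 315 (J = -7*(-45) = 315)
k = 20
A(x) = 335 (A(x) = 20 + 315 = 335)
A(88) + (3000 - 1*(-24479)) = 335 + (3000 - 1*(-24479)) = 335 + (3000 + 24479) = 335 + 27479 = 27814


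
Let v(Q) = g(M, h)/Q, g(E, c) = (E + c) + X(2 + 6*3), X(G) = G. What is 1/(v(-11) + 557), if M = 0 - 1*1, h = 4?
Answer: 11/6104 ≈ 0.0018021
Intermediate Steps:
M = -1 (M = 0 - 1 = -1)
g(E, c) = 20 + E + c (g(E, c) = (E + c) + (2 + 6*3) = (E + c) + (2 + 18) = (E + c) + 20 = 20 + E + c)
v(Q) = 23/Q (v(Q) = (20 - 1 + 4)/Q = 23/Q)
1/(v(-11) + 557) = 1/(23/(-11) + 557) = 1/(23*(-1/11) + 557) = 1/(-23/11 + 557) = 1/(6104/11) = 11/6104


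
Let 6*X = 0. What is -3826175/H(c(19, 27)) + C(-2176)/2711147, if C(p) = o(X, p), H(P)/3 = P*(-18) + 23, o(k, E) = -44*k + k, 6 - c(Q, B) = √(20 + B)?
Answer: -325224875/24009 - 22957050*√47/8003 ≈ -33212.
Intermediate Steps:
c(Q, B) = 6 - √(20 + B)
X = 0 (X = (⅙)*0 = 0)
o(k, E) = -43*k
H(P) = 69 - 54*P (H(P) = 3*(P*(-18) + 23) = 3*(-18*P + 23) = 3*(23 - 18*P) = 69 - 54*P)
C(p) = 0 (C(p) = -43*0 = 0)
-3826175/H(c(19, 27)) + C(-2176)/2711147 = -3826175/(69 - 54*(6 - √(20 + 27))) + 0/2711147 = -3826175/(69 - 54*(6 - √47)) + 0*(1/2711147) = -3826175/(69 + (-324 + 54*√47)) + 0 = -3826175/(-255 + 54*√47) + 0 = -3826175/(-255 + 54*√47)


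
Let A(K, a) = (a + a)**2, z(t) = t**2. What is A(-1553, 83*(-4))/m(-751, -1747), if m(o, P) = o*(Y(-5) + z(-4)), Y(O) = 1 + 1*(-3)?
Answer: -220448/5257 ≈ -41.934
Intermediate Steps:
Y(O) = -2 (Y(O) = 1 - 3 = -2)
m(o, P) = 14*o (m(o, P) = o*(-2 + (-4)**2) = o*(-2 + 16) = o*14 = 14*o)
A(K, a) = 4*a**2 (A(K, a) = (2*a)**2 = 4*a**2)
A(-1553, 83*(-4))/m(-751, -1747) = (4*(83*(-4))**2)/((14*(-751))) = (4*(-332)**2)/(-10514) = (4*110224)*(-1/10514) = 440896*(-1/10514) = -220448/5257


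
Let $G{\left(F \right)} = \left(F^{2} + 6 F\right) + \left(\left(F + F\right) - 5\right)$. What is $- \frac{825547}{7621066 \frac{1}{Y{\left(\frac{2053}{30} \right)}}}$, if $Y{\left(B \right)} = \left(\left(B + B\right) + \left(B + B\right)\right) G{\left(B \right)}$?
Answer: $- \frac{7970919252264739}{51442195500} \approx -1.5495 \cdot 10^{5}$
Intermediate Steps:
$G{\left(F \right)} = -5 + F^{2} + 8 F$ ($G{\left(F \right)} = \left(F^{2} + 6 F\right) + \left(2 F - 5\right) = \left(F^{2} + 6 F\right) + \left(-5 + 2 F\right) = -5 + F^{2} + 8 F$)
$Y{\left(B \right)} = 4 B \left(-5 + B^{2} + 8 B\right)$ ($Y{\left(B \right)} = \left(\left(B + B\right) + \left(B + B\right)\right) \left(-5 + B^{2} + 8 B\right) = \left(2 B + 2 B\right) \left(-5 + B^{2} + 8 B\right) = 4 B \left(-5 + B^{2} + 8 B\right)$)
$- \frac{825547}{7621066 \frac{1}{Y{\left(\frac{2053}{30} \right)}}} = - \frac{825547}{7621066 \frac{1}{4 \cdot \frac{2053}{30} \left(-5 + \left(\frac{2053}{30}\right)^{2} + 8 \cdot \frac{2053}{30}\right)}} = - \frac{825547}{7621066 \frac{1}{4 \cdot \frac{2053}{30} \left(-5 + \frac{4214809}{900} + \frac{8212}{15}\right)}} = - \frac{825547}{7621066 \frac{1}{4 \cdot \frac{2053}{30} \cdot \frac{4703029}{900}}} = - \frac{825547}{7621066 \frac{1}{\frac{9655318537}{6750}}} = - \frac{825547}{7621066 \cdot \frac{6750}{9655318537}} = - \frac{825547}{\frac{51442195500}{9655318537}} = \left(-825547\right) \frac{9655318537}{51442195500} = - \frac{7970919252264739}{51442195500}$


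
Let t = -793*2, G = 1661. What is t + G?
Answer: 75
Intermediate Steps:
t = -1586
t + G = -1586 + 1661 = 75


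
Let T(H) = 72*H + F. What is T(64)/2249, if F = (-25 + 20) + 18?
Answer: 4621/2249 ≈ 2.0547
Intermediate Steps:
F = 13 (F = -5 + 18 = 13)
T(H) = 13 + 72*H (T(H) = 72*H + 13 = 13 + 72*H)
T(64)/2249 = (13 + 72*64)/2249 = (13 + 4608)*(1/2249) = 4621*(1/2249) = 4621/2249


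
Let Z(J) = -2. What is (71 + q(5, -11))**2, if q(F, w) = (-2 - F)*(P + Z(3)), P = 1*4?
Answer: 3249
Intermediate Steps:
P = 4
q(F, w) = -4 - 2*F (q(F, w) = (-2 - F)*(4 - 2) = (-2 - F)*2 = -4 - 2*F)
(71 + q(5, -11))**2 = (71 + (-4 - 2*5))**2 = (71 + (-4 - 10))**2 = (71 - 14)**2 = 57**2 = 3249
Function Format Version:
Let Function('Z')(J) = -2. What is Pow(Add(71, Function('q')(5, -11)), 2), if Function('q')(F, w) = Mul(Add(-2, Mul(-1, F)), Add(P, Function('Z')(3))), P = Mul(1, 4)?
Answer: 3249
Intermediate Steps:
P = 4
Function('q')(F, w) = Add(-4, Mul(-2, F)) (Function('q')(F, w) = Mul(Add(-2, Mul(-1, F)), Add(4, -2)) = Mul(Add(-2, Mul(-1, F)), 2) = Add(-4, Mul(-2, F)))
Pow(Add(71, Function('q')(5, -11)), 2) = Pow(Add(71, Add(-4, Mul(-2, 5))), 2) = Pow(Add(71, Add(-4, -10)), 2) = Pow(Add(71, -14), 2) = Pow(57, 2) = 3249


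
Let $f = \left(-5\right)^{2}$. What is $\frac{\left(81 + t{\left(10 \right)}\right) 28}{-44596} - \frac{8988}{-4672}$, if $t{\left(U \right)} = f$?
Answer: $\frac{24185147}{13022032} \approx 1.8572$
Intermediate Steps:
$f = 25$
$t{\left(U \right)} = 25$
$\frac{\left(81 + t{\left(10 \right)}\right) 28}{-44596} - \frac{8988}{-4672} = \frac{\left(81 + 25\right) 28}{-44596} - \frac{8988}{-4672} = 106 \cdot 28 \left(- \frac{1}{44596}\right) - - \frac{2247}{1168} = 2968 \left(- \frac{1}{44596}\right) + \frac{2247}{1168} = - \frac{742}{11149} + \frac{2247}{1168} = \frac{24185147}{13022032}$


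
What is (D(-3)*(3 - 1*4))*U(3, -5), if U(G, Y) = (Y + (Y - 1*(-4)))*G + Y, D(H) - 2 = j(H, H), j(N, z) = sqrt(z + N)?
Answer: 46 + 23*I*sqrt(6) ≈ 46.0 + 56.338*I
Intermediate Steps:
j(N, z) = sqrt(N + z)
D(H) = 2 + sqrt(2)*sqrt(H) (D(H) = 2 + sqrt(H + H) = 2 + sqrt(2*H) = 2 + sqrt(2)*sqrt(H))
U(G, Y) = Y + G*(4 + 2*Y) (U(G, Y) = (Y + (Y + 4))*G + Y = (Y + (4 + Y))*G + Y = (4 + 2*Y)*G + Y = G*(4 + 2*Y) + Y = Y + G*(4 + 2*Y))
(D(-3)*(3 - 1*4))*U(3, -5) = ((2 + sqrt(2)*sqrt(-3))*(3 - 1*4))*(-5 + 4*3 + 2*3*(-5)) = ((2 + sqrt(2)*(I*sqrt(3)))*(3 - 4))*(-5 + 12 - 30) = ((2 + I*sqrt(6))*(-1))*(-23) = (-2 - I*sqrt(6))*(-23) = 46 + 23*I*sqrt(6)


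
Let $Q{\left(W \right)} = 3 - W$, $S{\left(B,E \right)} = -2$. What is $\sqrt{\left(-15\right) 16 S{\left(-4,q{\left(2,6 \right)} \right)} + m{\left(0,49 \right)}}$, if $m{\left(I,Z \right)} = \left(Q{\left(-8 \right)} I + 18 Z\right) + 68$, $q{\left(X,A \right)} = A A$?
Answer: $\sqrt{1430} \approx 37.815$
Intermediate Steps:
$q{\left(X,A \right)} = A^{2}$
$m{\left(I,Z \right)} = 68 + 11 I + 18 Z$ ($m{\left(I,Z \right)} = \left(\left(3 - -8\right) I + 18 Z\right) + 68 = \left(\left(3 + 8\right) I + 18 Z\right) + 68 = \left(11 I + 18 Z\right) + 68 = 68 + 11 I + 18 Z$)
$\sqrt{\left(-15\right) 16 S{\left(-4,q{\left(2,6 \right)} \right)} + m{\left(0,49 \right)}} = \sqrt{\left(-15\right) 16 \left(-2\right) + \left(68 + 11 \cdot 0 + 18 \cdot 49\right)} = \sqrt{\left(-240\right) \left(-2\right) + \left(68 + 0 + 882\right)} = \sqrt{480 + 950} = \sqrt{1430}$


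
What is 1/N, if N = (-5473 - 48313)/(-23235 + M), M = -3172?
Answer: 26407/53786 ≈ 0.49096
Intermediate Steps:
N = 53786/26407 (N = (-5473 - 48313)/(-23235 - 3172) = -53786/(-26407) = -53786*(-1/26407) = 53786/26407 ≈ 2.0368)
1/N = 1/(53786/26407) = 26407/53786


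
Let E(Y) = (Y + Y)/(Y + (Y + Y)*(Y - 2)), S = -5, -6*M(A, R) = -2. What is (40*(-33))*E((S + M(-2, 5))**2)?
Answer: -4752/73 ≈ -65.096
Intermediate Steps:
M(A, R) = 1/3 (M(A, R) = -1/6*(-2) = 1/3)
E(Y) = 2*Y/(Y + 2*Y*(-2 + Y)) (E(Y) = (2*Y)/(Y + (2*Y)*(-2 + Y)) = (2*Y)/(Y + 2*Y*(-2 + Y)) = 2*Y/(Y + 2*Y*(-2 + Y)))
(40*(-33))*E((S + M(-2, 5))**2) = (40*(-33))*(2/(-3 + 2*(-5 + 1/3)**2)) = -2640/(-3 + 2*(-14/3)**2) = -2640/(-3 + 2*(196/9)) = -2640/(-3 + 392/9) = -2640/365/9 = -2640*9/365 = -1320*18/365 = -4752/73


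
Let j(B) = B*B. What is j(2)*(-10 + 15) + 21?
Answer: 41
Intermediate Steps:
j(B) = B²
j(2)*(-10 + 15) + 21 = 2²*(-10 + 15) + 21 = 4*5 + 21 = 20 + 21 = 41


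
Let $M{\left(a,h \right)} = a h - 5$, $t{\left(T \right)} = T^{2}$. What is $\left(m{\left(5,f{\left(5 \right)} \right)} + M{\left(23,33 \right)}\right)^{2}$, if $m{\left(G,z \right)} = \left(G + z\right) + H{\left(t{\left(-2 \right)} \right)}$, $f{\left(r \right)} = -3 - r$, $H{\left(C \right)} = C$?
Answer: $570025$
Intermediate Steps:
$m{\left(G,z \right)} = 4 + G + z$ ($m{\left(G,z \right)} = \left(G + z\right) + \left(-2\right)^{2} = \left(G + z\right) + 4 = 4 + G + z$)
$M{\left(a,h \right)} = -5 + a h$
$\left(m{\left(5,f{\left(5 \right)} \right)} + M{\left(23,33 \right)}\right)^{2} = \left(\left(4 + 5 - 8\right) + \left(-5 + 23 \cdot 33\right)\right)^{2} = \left(\left(4 + 5 - 8\right) + \left(-5 + 759\right)\right)^{2} = \left(\left(4 + 5 - 8\right) + 754\right)^{2} = \left(1 + 754\right)^{2} = 755^{2} = 570025$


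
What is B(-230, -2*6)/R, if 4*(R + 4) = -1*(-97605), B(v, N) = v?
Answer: -40/4243 ≈ -0.0094273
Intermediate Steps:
R = 97589/4 (R = -4 + (-1*(-97605))/4 = -4 + (¼)*97605 = -4 + 97605/4 = 97589/4 ≈ 24397.)
B(-230, -2*6)/R = -230/97589/4 = -230*4/97589 = -40/4243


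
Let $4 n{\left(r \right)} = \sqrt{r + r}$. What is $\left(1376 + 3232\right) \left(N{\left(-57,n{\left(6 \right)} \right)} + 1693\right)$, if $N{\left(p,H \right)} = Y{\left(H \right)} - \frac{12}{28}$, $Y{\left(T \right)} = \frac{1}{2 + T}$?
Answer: $\frac{710000640}{91} - \frac{9216 \sqrt{3}}{13} \approx 7.801 \cdot 10^{6}$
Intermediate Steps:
$n{\left(r \right)} = \frac{\sqrt{2} \sqrt{r}}{4}$ ($n{\left(r \right)} = \frac{\sqrt{r + r}}{4} = \frac{\sqrt{2 r}}{4} = \frac{\sqrt{2} \sqrt{r}}{4}$)
$N{\left(p,H \right)} = - \frac{3}{7} + \frac{1}{2 + H}$ ($N{\left(p,H \right)} = \frac{1}{2 + H} - \frac{12}{28} = \frac{1}{2 + H} - \frac{3}{7} = - \frac{3}{7} + \frac{1}{2 + H}$)
$\left(1376 + 3232\right) \left(N{\left(-57,n{\left(6 \right)} \right)} + 1693\right) = \left(1376 + 3232\right) \left(\frac{1 - 3 \frac{\sqrt{2} \sqrt{6}}{4}}{7 \left(2 + \frac{\sqrt{2} \sqrt{6}}{4}\right)} + 1693\right) = 4608 \left(\frac{1 - 3 \frac{\sqrt{3}}{2}}{7 \left(2 + \frac{\sqrt{3}}{2}\right)} + 1693\right) = 4608 \left(\frac{1 - \frac{3 \sqrt{3}}{2}}{7 \left(2 + \frac{\sqrt{3}}{2}\right)} + 1693\right) = 4608 \left(1693 + \frac{1 - \frac{3 \sqrt{3}}{2}}{7 \left(2 + \frac{\sqrt{3}}{2}\right)}\right) = 7801344 + \frac{4608 \left(1 - \frac{3 \sqrt{3}}{2}\right)}{7 \left(2 + \frac{\sqrt{3}}{2}\right)}$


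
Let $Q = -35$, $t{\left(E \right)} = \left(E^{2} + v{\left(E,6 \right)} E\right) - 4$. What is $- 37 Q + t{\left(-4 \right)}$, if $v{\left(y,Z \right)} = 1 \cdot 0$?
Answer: $1307$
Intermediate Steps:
$v{\left(y,Z \right)} = 0$
$t{\left(E \right)} = -4 + E^{2}$ ($t{\left(E \right)} = \left(E^{2} + 0 E\right) - 4 = \left(E^{2} + 0\right) - 4 = E^{2} - 4 = -4 + E^{2}$)
$- 37 Q + t{\left(-4 \right)} = \left(-37\right) \left(-35\right) - \left(4 - \left(-4\right)^{2}\right) = 1295 + \left(-4 + 16\right) = 1295 + 12 = 1307$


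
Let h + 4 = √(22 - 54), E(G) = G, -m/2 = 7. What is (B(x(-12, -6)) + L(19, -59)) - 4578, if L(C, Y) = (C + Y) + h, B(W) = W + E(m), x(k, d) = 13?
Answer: -4623 + 4*I*√2 ≈ -4623.0 + 5.6569*I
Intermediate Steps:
m = -14 (m = -2*7 = -14)
h = -4 + 4*I*√2 (h = -4 + √(22 - 54) = -4 + √(-32) = -4 + 4*I*√2 ≈ -4.0 + 5.6569*I)
B(W) = -14 + W (B(W) = W - 14 = -14 + W)
L(C, Y) = -4 + C + Y + 4*I*√2 (L(C, Y) = (C + Y) + (-4 + 4*I*√2) = -4 + C + Y + 4*I*√2)
(B(x(-12, -6)) + L(19, -59)) - 4578 = ((-14 + 13) + (-4 + 19 - 59 + 4*I*√2)) - 4578 = (-1 + (-44 + 4*I*√2)) - 4578 = (-45 + 4*I*√2) - 4578 = -4623 + 4*I*√2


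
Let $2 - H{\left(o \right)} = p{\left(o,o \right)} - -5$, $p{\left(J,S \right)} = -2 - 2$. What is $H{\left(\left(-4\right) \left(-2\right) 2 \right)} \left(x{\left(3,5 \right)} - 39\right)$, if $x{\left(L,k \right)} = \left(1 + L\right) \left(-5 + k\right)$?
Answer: $-39$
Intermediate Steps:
$p{\left(J,S \right)} = -4$
$H{\left(o \right)} = 1$ ($H{\left(o \right)} = 2 - \left(-4 - -5\right) = 2 - \left(-4 + 5\right) = 2 - 1 = 1$)
$H{\left(\left(-4\right) \left(-2\right) 2 \right)} \left(x{\left(3,5 \right)} - 39\right) = 1 \left(\left(-5 + 5 - 15 + 3 \cdot 5\right) - 39\right) = 1 \left(\left(-5 + 5 - 15 + 15\right) - 39\right) = 1 \left(0 - 39\right) = 1 \left(-39\right) = -39$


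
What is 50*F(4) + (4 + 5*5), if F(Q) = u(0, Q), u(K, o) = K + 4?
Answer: 229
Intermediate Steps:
u(K, o) = 4 + K
F(Q) = 4 (F(Q) = 4 + 0 = 4)
50*F(4) + (4 + 5*5) = 50*4 + (4 + 5*5) = 200 + (4 + 25) = 200 + 29 = 229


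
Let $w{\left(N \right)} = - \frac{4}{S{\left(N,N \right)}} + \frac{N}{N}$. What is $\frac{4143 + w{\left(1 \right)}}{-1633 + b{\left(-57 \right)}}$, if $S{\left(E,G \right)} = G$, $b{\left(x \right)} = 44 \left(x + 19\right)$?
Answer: $- \frac{828}{661} \approx -1.2526$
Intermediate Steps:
$b{\left(x \right)} = 836 + 44 x$ ($b{\left(x \right)} = 44 \left(19 + x\right) = 836 + 44 x$)
$w{\left(N \right)} = 1 - \frac{4}{N}$ ($w{\left(N \right)} = - \frac{4}{N} + \frac{N}{N} = - \frac{4}{N} + 1 = 1 - \frac{4}{N}$)
$\frac{4143 + w{\left(1 \right)}}{-1633 + b{\left(-57 \right)}} = \frac{4143 + \frac{-4 + 1}{1}}{-1633 + \left(836 + 44 \left(-57\right)\right)} = \frac{4143 + 1 \left(-3\right)}{-1633 + \left(836 - 2508\right)} = \frac{4143 - 3}{-1633 - 1672} = \frac{4140}{-3305} = 4140 \left(- \frac{1}{3305}\right) = - \frac{828}{661}$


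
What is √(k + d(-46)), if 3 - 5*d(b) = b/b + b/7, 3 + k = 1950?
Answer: √95487/7 ≈ 44.144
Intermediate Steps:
k = 1947 (k = -3 + 1950 = 1947)
d(b) = ⅖ - b/35 (d(b) = ⅗ - (b/b + b/7)/5 = ⅗ - (1 + b*(⅐))/5 = ⅗ - (1 + b/7)/5 = ⅗ + (-⅕ - b/35) = ⅖ - b/35)
√(k + d(-46)) = √(1947 + (⅖ - 1/35*(-46))) = √(1947 + (⅖ + 46/35)) = √(1947 + 12/7) = √(13641/7) = √95487/7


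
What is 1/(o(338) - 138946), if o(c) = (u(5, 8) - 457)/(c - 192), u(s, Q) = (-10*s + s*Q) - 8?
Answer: -146/20286591 ≈ -7.1969e-6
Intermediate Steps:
u(s, Q) = -8 - 10*s + Q*s (u(s, Q) = (-10*s + Q*s) - 8 = -8 - 10*s + Q*s)
o(c) = -475/(-192 + c) (o(c) = ((-8 - 10*5 + 8*5) - 457)/(c - 192) = ((-8 - 50 + 40) - 457)/(-192 + c) = (-18 - 457)/(-192 + c) = -475/(-192 + c))
1/(o(338) - 138946) = 1/(-475/(-192 + 338) - 138946) = 1/(-475/146 - 138946) = 1/(-20286591/146) = -146/20286591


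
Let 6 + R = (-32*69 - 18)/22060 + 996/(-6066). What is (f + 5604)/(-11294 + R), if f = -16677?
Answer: 123478677090/126012985223 ≈ 0.97989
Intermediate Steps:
R = -69864203/11151330 (R = -6 + ((-32*69 - 18)/22060 + 996/(-6066)) = -6 + ((-2208 - 18)*(1/22060) + 996*(-1/6066)) = -6 + (-2226*1/22060 - 166/1011) = -6 + (-1113/11030 - 166/1011) = -6 - 2956223/11151330 = -69864203/11151330 ≈ -6.2651)
(f + 5604)/(-11294 + R) = (-16677 + 5604)/(-11294 - 69864203/11151330) = -11073/(-126012985223/11151330) = -11073*(-11151330/126012985223) = 123478677090/126012985223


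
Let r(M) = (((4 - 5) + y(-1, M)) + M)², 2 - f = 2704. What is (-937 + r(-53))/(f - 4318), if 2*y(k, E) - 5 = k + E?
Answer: -6967/9360 ≈ -0.74434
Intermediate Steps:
f = -2702 (f = 2 - 1*2704 = 2 - 2704 = -2702)
y(k, E) = 5/2 + E/2 + k/2 (y(k, E) = 5/2 + (k + E)/2 = 5/2 + (E + k)/2 = 5/2 + (E/2 + k/2) = 5/2 + E/2 + k/2)
r(M) = (1 + 3*M/2)² (r(M) = (((4 - 5) + (5/2 + M/2 + (½)*(-1))) + M)² = ((-1 + (5/2 + M/2 - ½)) + M)² = ((-1 + (2 + M/2)) + M)² = ((1 + M/2) + M)² = (1 + 3*M/2)²)
(-937 + r(-53))/(f - 4318) = (-937 + (2 + 3*(-53))²/4)/(-2702 - 4318) = (-937 + (2 - 159)²/4)/(-7020) = (-937 + (¼)*(-157)²)*(-1/7020) = (-937 + (¼)*24649)*(-1/7020) = (-937 + 24649/4)*(-1/7020) = (20901/4)*(-1/7020) = -6967/9360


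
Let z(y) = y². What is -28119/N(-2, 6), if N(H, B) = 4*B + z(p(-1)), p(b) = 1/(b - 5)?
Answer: -1012284/865 ≈ -1170.3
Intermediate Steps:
p(b) = 1/(-5 + b)
N(H, B) = 1/36 + 4*B (N(H, B) = 4*B + (1/(-5 - 1))² = 4*B + (1/(-6))² = 4*B + (-⅙)² = 4*B + 1/36 = 1/36 + 4*B)
-28119/N(-2, 6) = -28119/(1/36 + 4*6) = -28119/(1/36 + 24) = -28119/865/36 = -28119*36/865 = -4017*252/865 = -1012284/865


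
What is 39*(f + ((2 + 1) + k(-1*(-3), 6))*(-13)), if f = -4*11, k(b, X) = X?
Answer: -6279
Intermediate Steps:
f = -44
39*(f + ((2 + 1) + k(-1*(-3), 6))*(-13)) = 39*(-44 + ((2 + 1) + 6)*(-13)) = 39*(-44 + (3 + 6)*(-13)) = 39*(-44 + 9*(-13)) = 39*(-44 - 117) = 39*(-161) = -6279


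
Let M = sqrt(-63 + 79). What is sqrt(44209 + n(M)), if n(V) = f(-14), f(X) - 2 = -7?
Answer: 2*sqrt(11051) ≈ 210.25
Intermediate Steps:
f(X) = -5 (f(X) = 2 - 7 = -5)
M = 4 (M = sqrt(16) = 4)
n(V) = -5
sqrt(44209 + n(M)) = sqrt(44209 - 5) = sqrt(44204) = 2*sqrt(11051)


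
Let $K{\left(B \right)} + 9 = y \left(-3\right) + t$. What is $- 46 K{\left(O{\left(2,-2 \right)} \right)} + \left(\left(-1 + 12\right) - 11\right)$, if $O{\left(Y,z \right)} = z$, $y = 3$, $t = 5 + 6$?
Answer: $322$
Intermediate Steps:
$t = 11$
$K{\left(B \right)} = -7$ ($K{\left(B \right)} = -9 + \left(3 \left(-3\right) + 11\right) = -9 + \left(-9 + 11\right) = -9 + 2 = -7$)
$- 46 K{\left(O{\left(2,-2 \right)} \right)} + \left(\left(-1 + 12\right) - 11\right) = \left(-46\right) \left(-7\right) + \left(\left(-1 + 12\right) - 11\right) = 322 + \left(11 - 11\right) = 322 + 0 = 322$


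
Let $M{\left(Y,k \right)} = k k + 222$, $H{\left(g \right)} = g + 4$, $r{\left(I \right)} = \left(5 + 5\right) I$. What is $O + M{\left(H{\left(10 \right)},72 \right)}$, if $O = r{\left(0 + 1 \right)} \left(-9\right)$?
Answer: $5316$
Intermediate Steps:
$r{\left(I \right)} = 10 I$
$H{\left(g \right)} = 4 + g$
$M{\left(Y,k \right)} = 222 + k^{2}$ ($M{\left(Y,k \right)} = k^{2} + 222 = 222 + k^{2}$)
$O = -90$ ($O = 10 \left(0 + 1\right) \left(-9\right) = 10 \cdot 1 \left(-9\right) = 10 \left(-9\right) = -90$)
$O + M{\left(H{\left(10 \right)},72 \right)} = -90 + \left(222 + 72^{2}\right) = -90 + \left(222 + 5184\right) = -90 + 5406 = 5316$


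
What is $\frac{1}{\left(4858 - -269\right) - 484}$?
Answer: $\frac{1}{4643} \approx 0.00021538$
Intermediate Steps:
$\frac{1}{\left(4858 - -269\right) - 484} = \frac{1}{\left(4858 + 269\right) - 484} = \frac{1}{5127 - 484} = \frac{1}{4643}$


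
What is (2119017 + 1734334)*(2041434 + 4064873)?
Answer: 23529744184757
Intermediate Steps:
(2119017 + 1734334)*(2041434 + 4064873) = 3853351*6106307 = 23529744184757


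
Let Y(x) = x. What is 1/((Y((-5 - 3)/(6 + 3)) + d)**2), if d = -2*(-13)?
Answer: 81/51076 ≈ 0.0015859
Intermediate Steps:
d = 26
1/((Y((-5 - 3)/(6 + 3)) + d)**2) = 1/(((-5 - 3)/(6 + 3) + 26)**2) = 1/((-8/9 + 26)**2) = 1/((226/9)**2) = 1/(51076/81) = 81/51076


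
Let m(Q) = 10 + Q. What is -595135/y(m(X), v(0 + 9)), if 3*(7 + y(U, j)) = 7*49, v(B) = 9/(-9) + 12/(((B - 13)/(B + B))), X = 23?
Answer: -1785405/322 ≈ -5544.7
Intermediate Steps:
v(B) = -1 + 24*B/(-13 + B) (v(B) = 9*(-⅑) + 12/(((-13 + B)/((2*B)))) = -1 + 12/(((-13 + B)*(1/(2*B)))) = -1 + 12/(((-13 + B)/(2*B))) = -1 + 12*(2*B/(-13 + B)) = -1 + 24*B/(-13 + B))
y(U, j) = 322/3 (y(U, j) = -7 + (7*49)/3 = -7 + (⅓)*343 = -7 + 343/3 = 322/3)
-595135/y(m(X), v(0 + 9)) = -595135/322/3 = -595135*3/322 = -1785405/322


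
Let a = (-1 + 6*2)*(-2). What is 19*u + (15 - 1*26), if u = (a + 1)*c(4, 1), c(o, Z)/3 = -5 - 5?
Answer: 11959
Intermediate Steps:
c(o, Z) = -30 (c(o, Z) = 3*(-5 - 5) = 3*(-10) = -30)
a = -22 (a = (-1 + 12)*(-2) = 11*(-2) = -22)
u = 630 (u = (-22 + 1)*(-30) = -21*(-30) = 630)
19*u + (15 - 1*26) = 19*630 + (15 - 1*26) = 11970 + (15 - 26) = 11970 - 11 = 11959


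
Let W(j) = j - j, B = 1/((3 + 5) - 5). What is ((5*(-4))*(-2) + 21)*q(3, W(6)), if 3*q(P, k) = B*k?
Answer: 0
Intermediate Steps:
B = ⅓ (B = 1/(8 - 5) = 1/3 = ⅓ ≈ 0.33333)
W(j) = 0
q(P, k) = k/9 (q(P, k) = (k/3)/3 = k/9)
((5*(-4))*(-2) + 21)*q(3, W(6)) = ((5*(-4))*(-2) + 21)*((⅑)*0) = (-20*(-2) + 21)*0 = (40 + 21)*0 = 61*0 = 0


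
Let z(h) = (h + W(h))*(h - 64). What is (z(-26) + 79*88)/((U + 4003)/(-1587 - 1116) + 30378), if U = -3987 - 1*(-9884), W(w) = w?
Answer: 5240216/13683639 ≈ 0.38295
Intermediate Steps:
U = 5897 (U = -3987 + 9884 = 5897)
z(h) = 2*h*(-64 + h) (z(h) = (h + h)*(h - 64) = (2*h)*(-64 + h) = 2*h*(-64 + h))
(z(-26) + 79*88)/((U + 4003)/(-1587 - 1116) + 30378) = (2*(-26)*(-64 - 26) + 79*88)/((5897 + 4003)/(-1587 - 1116) + 30378) = (2*(-26)*(-90) + 6952)/(9900/(-2703) + 30378) = (4680 + 6952)/(9900*(-1/2703) + 30378) = 11632/(-3300/901 + 30378) = 11632/(27367278/901) = 11632*(901/27367278) = 5240216/13683639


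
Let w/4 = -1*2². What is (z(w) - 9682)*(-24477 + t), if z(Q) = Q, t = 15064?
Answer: 91287274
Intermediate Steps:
w = -16 (w = 4*(-1*2²) = 4*(-1*4) = 4*(-4) = -16)
(z(w) - 9682)*(-24477 + t) = (-16 - 9682)*(-24477 + 15064) = -9698*(-9413) = 91287274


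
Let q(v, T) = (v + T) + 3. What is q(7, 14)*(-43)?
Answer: -1032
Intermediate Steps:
q(v, T) = 3 + T + v (q(v, T) = (T + v) + 3 = 3 + T + v)
q(7, 14)*(-43) = (3 + 14 + 7)*(-43) = 24*(-43) = -1032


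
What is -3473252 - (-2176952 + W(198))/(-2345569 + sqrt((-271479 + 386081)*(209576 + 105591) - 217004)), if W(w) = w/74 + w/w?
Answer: -702383052145682305916/202226289142547 - 80547088*sqrt(36118551530)/202226289142547 ≈ -3.4733e+6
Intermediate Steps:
W(w) = 1 + w/74 (W(w) = w*(1/74) + 1 = w/74 + 1 = 1 + w/74)
-3473252 - (-2176952 + W(198))/(-2345569 + sqrt((-271479 + 386081)*(209576 + 105591) - 217004)) = -3473252 - (-2176952 + (1 + (1/74)*198))/(-2345569 + sqrt((-271479 + 386081)*(209576 + 105591) - 217004)) = -3473252 - (-2176952 + (1 + 99/37))/(-2345569 + sqrt(114602*315167 - 217004)) = -3473252 - (-2176952 + 136/37)/(-2345569 + sqrt(36118768534 - 217004)) = -3473252 - (-80547088)/(37*(-2345569 + sqrt(36118551530))) = -3473252 + 80547088/(37*(-2345569 + sqrt(36118551530)))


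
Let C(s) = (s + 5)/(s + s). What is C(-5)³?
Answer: 0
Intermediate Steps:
C(s) = (5 + s)/(2*s) (C(s) = (5 + s)/((2*s)) = (5 + s)*(1/(2*s)) = (5 + s)/(2*s))
C(-5)³ = ((½)*(5 - 5)/(-5))³ = ((½)*(-⅕)*0)³ = 0³ = 0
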